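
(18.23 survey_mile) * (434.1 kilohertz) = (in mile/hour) 2.849e+10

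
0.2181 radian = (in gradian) 13.88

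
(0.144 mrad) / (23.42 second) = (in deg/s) 0.0003523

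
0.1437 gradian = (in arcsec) 465.6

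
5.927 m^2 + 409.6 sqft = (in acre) 0.01087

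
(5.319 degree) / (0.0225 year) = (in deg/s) 7.496e-06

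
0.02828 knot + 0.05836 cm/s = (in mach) 4.444e-05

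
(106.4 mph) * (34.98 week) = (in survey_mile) 6.253e+05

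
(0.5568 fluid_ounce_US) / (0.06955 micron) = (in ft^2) 2548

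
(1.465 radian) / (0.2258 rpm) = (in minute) 1.033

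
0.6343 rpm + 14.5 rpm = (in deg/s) 90.81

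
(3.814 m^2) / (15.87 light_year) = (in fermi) 0.0254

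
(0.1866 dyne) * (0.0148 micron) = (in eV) 1.724e+05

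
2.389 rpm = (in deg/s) 14.33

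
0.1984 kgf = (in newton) 1.946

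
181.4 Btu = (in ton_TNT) 4.574e-05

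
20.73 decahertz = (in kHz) 0.2073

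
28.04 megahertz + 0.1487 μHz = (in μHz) 2.804e+13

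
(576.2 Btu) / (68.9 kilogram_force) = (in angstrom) 8.997e+12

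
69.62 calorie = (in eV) 1.818e+21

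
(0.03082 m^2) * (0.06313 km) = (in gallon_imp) 428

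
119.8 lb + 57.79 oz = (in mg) 5.598e+07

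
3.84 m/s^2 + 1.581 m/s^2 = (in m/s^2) 5.421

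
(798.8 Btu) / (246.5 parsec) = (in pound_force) 2.491e-14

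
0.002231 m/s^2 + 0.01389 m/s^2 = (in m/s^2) 0.01612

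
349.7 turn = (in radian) 2197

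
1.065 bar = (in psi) 15.45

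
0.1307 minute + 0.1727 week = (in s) 1.045e+05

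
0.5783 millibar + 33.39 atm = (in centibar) 3383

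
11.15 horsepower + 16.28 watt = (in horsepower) 11.17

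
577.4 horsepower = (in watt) 4.306e+05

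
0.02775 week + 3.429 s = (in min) 279.8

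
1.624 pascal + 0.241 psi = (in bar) 0.01663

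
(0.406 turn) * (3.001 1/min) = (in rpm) 1.218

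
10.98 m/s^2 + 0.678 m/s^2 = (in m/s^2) 11.66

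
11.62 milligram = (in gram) 0.01162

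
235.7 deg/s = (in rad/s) 4.114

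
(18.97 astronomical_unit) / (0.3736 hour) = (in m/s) 2.11e+09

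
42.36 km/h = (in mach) 0.03456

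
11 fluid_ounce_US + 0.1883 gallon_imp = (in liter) 1.181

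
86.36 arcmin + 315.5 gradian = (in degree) 285.4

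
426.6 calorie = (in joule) 1785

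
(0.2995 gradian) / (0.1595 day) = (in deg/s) 1.956e-05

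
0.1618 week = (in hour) 27.18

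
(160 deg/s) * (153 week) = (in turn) 4.113e+07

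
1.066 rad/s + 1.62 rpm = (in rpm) 11.8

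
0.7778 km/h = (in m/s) 0.2161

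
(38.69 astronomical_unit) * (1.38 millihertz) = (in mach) 2.346e+07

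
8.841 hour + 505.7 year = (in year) 505.7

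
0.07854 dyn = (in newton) 7.854e-07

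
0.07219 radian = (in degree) 4.136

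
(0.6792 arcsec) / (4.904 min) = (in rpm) 1.069e-07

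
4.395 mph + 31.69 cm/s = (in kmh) 8.214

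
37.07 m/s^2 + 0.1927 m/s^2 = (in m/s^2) 37.26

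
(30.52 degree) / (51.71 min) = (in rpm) 0.001639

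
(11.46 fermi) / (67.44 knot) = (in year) 1.047e-23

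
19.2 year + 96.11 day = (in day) 7104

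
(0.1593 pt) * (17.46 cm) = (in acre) 2.425e-09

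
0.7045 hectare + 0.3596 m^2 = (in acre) 1.741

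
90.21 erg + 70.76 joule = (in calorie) 16.91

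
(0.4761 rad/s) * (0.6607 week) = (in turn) 3.028e+04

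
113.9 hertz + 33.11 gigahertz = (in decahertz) 3.311e+09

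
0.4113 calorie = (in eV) 1.074e+19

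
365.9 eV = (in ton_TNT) 1.401e-26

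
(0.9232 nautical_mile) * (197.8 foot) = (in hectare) 10.31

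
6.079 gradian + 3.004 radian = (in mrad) 3099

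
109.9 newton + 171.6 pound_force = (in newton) 873.2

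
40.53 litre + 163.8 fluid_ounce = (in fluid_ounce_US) 1534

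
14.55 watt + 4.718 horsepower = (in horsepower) 4.738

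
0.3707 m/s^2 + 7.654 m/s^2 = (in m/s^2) 8.025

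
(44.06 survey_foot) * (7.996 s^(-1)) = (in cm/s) 1.074e+04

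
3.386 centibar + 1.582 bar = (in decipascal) 1.616e+06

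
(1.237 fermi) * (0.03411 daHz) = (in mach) 1.239e-18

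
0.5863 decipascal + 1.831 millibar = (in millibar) 1.832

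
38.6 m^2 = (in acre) 0.009538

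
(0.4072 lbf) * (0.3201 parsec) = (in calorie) 4.276e+15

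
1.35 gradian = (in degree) 1.215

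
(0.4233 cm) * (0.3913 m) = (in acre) 4.093e-07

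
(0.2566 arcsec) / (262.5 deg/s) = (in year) 8.61e-15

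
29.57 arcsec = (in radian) 0.0001434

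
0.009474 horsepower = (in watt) 7.065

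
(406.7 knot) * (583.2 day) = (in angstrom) 1.054e+20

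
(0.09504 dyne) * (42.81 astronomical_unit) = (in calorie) 1.455e+06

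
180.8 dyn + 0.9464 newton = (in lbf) 0.2132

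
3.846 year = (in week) 200.5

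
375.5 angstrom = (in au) 2.51e-19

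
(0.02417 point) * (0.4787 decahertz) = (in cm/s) 0.004082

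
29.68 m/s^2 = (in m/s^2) 29.68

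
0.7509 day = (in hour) 18.02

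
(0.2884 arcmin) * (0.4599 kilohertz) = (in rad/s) 0.03858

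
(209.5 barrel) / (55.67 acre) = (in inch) 0.005821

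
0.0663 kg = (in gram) 66.3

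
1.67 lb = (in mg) 7.575e+05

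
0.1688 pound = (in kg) 0.07657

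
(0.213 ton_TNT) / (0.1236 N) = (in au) 0.0482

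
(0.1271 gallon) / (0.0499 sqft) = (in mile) 6.449e-05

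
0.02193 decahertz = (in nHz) 2.193e+08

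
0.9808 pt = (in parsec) 1.121e-20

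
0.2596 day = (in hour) 6.23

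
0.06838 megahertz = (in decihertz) 6.838e+05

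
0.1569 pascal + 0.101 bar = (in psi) 1.465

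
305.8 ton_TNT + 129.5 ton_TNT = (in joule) 1.821e+12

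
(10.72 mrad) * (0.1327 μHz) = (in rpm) 1.358e-08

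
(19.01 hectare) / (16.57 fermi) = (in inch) 4.517e+20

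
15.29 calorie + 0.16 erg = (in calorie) 15.29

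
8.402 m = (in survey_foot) 27.57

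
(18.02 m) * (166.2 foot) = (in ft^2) 9826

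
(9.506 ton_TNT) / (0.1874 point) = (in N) 6.016e+14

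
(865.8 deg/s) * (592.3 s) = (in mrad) 8.95e+06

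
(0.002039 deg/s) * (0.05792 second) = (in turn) 3.281e-07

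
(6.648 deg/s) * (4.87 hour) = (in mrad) 2.034e+06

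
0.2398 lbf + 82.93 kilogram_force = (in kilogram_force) 83.04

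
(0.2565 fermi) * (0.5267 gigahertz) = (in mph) 3.022e-07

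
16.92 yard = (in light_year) 1.635e-15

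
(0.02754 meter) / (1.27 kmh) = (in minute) 0.001301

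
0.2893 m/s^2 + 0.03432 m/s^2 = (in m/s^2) 0.3236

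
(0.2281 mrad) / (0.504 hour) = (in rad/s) 1.257e-07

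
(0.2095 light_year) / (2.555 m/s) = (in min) 1.293e+13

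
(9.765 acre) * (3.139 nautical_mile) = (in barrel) 1.445e+09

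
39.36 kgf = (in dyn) 3.86e+07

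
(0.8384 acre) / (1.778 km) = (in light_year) 2.017e-16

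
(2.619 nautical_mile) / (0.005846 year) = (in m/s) 0.02631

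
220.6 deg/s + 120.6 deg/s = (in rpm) 56.87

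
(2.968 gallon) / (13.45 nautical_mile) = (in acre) 1.115e-10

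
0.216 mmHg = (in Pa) 28.8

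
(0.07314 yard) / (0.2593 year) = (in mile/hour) 1.83e-08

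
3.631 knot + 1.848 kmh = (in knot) 4.629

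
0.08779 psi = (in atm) 0.005974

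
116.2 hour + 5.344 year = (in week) 279.3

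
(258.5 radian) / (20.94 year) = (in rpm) 3.738e-06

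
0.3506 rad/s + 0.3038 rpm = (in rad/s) 0.3824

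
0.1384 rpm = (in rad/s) 0.01449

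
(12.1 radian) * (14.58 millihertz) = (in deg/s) 10.11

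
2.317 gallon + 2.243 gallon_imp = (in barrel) 0.1193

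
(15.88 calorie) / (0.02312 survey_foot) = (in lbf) 2120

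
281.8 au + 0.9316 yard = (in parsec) 0.001366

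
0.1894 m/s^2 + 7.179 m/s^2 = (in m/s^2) 7.368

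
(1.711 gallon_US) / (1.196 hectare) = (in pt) 0.001535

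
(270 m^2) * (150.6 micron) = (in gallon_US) 10.74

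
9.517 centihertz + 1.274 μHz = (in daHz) 0.009517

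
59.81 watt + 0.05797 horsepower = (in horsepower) 0.1382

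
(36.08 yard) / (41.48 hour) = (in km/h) 0.0007954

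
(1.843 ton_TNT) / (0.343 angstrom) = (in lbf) 5.054e+19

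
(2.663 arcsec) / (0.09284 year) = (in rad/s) 4.41e-12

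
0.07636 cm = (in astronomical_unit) 5.104e-15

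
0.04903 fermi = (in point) 1.39e-13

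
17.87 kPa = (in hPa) 178.7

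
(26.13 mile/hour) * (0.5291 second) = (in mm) 6180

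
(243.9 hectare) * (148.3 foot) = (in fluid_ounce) 3.728e+12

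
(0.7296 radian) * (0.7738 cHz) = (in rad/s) 0.005646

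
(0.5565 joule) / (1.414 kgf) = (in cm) 4.013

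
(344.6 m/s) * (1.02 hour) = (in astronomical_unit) 8.458e-06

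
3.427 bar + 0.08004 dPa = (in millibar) 3427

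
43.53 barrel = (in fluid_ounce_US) 2.34e+05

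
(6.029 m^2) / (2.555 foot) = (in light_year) 8.183e-16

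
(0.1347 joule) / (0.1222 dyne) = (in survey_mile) 68.49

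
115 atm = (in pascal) 1.165e+07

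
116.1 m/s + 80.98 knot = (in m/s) 157.8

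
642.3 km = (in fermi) 6.423e+20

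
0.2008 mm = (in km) 2.008e-07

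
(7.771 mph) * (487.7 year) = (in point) 1.515e+14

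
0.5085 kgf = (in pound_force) 1.121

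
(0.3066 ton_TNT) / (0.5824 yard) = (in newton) 2.409e+09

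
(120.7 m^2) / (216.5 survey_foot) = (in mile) 0.001137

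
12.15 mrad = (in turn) 0.001934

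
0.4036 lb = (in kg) 0.1831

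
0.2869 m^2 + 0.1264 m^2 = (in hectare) 4.133e-05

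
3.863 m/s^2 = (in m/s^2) 3.863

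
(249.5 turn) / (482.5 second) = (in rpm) 31.03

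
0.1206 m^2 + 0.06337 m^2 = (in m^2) 0.184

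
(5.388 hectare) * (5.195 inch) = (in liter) 7.11e+06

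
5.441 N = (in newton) 5.441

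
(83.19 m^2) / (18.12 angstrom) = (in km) 4.591e+07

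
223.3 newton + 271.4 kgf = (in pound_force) 648.5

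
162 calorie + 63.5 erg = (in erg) 6.778e+09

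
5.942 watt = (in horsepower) 0.007968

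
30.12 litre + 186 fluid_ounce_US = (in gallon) 9.41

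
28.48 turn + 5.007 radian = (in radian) 184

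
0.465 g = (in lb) 0.001025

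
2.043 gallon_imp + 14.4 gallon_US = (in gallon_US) 16.85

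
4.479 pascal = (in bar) 4.479e-05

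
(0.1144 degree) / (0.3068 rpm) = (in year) 1.971e-09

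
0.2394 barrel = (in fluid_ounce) 1287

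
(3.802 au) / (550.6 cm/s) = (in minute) 1.722e+09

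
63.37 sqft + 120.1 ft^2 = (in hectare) 0.001704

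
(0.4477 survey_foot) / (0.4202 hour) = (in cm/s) 0.009021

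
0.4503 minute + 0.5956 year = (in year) 0.5956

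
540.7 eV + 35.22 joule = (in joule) 35.22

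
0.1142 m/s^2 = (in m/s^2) 0.1142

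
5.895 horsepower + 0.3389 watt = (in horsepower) 5.895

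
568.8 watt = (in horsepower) 0.7628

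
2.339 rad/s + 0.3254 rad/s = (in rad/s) 2.664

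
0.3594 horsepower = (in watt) 268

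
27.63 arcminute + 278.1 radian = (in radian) 278.1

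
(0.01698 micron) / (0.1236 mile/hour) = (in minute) 5.122e-09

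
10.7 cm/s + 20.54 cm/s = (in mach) 0.0009175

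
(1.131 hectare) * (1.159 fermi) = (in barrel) 8.245e-11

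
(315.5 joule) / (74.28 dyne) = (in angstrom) 4.247e+15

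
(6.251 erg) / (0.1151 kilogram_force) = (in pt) 0.00157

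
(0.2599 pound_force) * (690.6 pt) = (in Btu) 0.000267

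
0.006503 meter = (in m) 0.006503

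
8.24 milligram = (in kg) 8.24e-06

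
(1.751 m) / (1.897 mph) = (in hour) 0.0005735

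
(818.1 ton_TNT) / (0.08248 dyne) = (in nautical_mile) 2.241e+15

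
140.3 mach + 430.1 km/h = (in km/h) 1.724e+05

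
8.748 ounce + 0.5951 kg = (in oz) 29.74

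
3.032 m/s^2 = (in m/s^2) 3.032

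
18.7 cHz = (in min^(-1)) 11.22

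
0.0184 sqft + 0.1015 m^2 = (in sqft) 1.111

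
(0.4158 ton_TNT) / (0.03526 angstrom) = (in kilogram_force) 5.031e+19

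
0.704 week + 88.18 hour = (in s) 7.432e+05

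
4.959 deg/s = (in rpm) 0.8265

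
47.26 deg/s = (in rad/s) 0.8248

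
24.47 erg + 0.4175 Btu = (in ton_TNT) 1.053e-07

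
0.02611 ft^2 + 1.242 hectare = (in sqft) 1.337e+05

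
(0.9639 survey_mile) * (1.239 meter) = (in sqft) 2.069e+04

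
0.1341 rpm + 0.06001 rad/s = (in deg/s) 4.243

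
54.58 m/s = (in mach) 0.1603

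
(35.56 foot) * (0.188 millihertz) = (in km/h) 0.007336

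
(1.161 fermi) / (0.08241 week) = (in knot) 4.528e-20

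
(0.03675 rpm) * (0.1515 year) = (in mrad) 1.839e+07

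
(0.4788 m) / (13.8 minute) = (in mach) 1.698e-06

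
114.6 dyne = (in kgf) 0.0001169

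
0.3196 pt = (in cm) 0.01127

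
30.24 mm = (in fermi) 3.024e+13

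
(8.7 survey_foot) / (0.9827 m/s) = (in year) 8.557e-08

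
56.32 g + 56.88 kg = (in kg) 56.94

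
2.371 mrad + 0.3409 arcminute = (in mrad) 2.47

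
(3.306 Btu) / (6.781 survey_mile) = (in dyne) 3.196e+04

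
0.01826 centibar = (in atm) 0.0001802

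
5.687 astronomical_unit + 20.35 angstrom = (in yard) 9.304e+11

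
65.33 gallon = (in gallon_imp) 54.4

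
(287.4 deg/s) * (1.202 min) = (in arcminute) 1.244e+06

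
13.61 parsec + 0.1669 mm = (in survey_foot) 1.378e+18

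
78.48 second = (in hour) 0.0218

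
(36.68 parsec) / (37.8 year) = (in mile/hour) 2.124e+09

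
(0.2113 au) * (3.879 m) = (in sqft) 1.32e+12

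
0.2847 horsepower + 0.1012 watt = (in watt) 212.4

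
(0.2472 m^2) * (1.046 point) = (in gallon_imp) 0.02007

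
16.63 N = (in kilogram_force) 1.696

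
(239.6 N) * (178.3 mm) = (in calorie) 10.21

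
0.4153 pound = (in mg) 1.884e+05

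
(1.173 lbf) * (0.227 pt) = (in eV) 2.608e+15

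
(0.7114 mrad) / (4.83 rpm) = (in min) 2.344e-05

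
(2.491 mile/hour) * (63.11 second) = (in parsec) 2.278e-15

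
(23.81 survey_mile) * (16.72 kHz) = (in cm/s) 6.407e+10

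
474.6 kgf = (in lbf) 1046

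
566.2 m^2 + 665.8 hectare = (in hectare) 665.9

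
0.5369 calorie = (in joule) 2.246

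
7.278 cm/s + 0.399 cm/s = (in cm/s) 7.677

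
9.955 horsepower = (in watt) 7423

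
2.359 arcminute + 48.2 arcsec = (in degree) 0.05271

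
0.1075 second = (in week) 1.777e-07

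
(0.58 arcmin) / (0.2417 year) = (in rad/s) 2.213e-11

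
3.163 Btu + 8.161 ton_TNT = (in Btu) 3.236e+07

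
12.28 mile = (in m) 1.976e+04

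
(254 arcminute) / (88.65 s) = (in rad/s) 0.0008335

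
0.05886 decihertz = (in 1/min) 0.3532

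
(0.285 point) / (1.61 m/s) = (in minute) 1.041e-06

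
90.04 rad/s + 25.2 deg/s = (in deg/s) 5184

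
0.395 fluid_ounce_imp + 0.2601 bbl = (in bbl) 0.2602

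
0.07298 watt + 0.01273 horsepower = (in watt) 9.566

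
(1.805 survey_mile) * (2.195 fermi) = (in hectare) 6.376e-16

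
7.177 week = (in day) 50.24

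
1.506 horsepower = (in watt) 1123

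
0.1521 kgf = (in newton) 1.492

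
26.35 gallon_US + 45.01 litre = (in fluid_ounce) 4895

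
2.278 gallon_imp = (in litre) 10.36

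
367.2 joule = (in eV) 2.292e+21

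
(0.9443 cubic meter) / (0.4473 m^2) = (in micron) 2.111e+06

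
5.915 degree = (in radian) 0.1032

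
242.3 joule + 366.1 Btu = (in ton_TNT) 9.238e-05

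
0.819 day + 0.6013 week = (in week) 0.7183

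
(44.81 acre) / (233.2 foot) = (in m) 2551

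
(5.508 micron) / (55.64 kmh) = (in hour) 9.899e-11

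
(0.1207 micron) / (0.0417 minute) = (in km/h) 1.737e-07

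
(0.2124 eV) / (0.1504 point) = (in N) 6.414e-16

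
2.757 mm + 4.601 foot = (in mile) 0.0008731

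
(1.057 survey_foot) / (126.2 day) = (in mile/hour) 6.61e-08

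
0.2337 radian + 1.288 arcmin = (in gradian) 14.9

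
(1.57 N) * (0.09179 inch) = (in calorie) 0.0008749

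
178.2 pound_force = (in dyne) 7.927e+07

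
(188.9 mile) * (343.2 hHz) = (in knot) 2.028e+10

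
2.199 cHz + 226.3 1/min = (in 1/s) 3.794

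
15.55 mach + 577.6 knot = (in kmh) 2.013e+04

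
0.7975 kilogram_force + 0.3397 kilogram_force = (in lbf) 2.507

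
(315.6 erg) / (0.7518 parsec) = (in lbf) 3.058e-22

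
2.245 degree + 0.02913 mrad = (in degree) 2.247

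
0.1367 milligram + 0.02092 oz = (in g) 0.5932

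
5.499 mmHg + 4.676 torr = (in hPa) 13.57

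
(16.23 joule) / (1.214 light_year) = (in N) 1.413e-15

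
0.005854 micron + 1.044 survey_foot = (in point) 902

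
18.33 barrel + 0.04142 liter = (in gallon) 769.9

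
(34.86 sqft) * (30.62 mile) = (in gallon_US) 4.216e+07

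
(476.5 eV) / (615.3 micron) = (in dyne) 1.241e-08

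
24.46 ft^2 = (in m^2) 2.272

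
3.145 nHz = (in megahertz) 3.145e-15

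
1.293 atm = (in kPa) 131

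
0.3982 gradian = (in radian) 0.006255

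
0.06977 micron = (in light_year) 7.375e-24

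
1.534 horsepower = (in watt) 1144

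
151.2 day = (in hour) 3629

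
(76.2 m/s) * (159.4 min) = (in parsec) 2.362e-11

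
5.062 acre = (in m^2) 2.049e+04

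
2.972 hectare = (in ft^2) 3.199e+05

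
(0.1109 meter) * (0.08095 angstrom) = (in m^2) 8.977e-13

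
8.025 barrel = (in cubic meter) 1.276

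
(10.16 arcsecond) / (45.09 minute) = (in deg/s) 1.043e-06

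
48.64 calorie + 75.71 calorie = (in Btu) 0.4931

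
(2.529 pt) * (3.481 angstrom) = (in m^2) 3.106e-13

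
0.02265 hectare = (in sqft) 2438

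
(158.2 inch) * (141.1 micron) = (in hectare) 5.67e-08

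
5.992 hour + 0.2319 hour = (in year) 0.0007105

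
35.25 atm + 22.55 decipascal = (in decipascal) 3.572e+07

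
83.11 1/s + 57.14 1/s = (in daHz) 14.03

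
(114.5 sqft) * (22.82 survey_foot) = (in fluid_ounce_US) 2.502e+06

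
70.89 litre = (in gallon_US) 18.73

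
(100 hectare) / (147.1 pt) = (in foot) 6.322e+07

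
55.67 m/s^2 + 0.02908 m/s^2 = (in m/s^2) 55.7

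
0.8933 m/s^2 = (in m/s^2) 0.8933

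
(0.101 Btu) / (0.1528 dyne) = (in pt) 1.977e+11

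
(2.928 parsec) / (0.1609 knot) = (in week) 1.805e+12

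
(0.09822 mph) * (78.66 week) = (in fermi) 2.089e+21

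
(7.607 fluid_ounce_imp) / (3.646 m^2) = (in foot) 0.0001945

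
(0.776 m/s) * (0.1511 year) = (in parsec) 1.198e-10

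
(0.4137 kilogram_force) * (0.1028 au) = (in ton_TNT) 14.91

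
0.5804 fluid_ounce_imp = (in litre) 0.01649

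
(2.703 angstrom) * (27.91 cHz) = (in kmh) 2.716e-10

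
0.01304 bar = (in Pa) 1304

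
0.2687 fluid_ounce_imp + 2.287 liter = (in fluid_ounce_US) 77.59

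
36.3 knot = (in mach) 0.05484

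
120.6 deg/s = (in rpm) 20.1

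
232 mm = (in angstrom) 2.32e+09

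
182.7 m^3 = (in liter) 1.827e+05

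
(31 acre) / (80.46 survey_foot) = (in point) 1.45e+07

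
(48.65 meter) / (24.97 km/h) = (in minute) 0.1169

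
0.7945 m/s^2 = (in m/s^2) 0.7945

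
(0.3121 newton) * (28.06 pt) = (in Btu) 2.928e-06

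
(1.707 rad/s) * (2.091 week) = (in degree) 1.237e+08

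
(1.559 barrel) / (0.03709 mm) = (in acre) 1.651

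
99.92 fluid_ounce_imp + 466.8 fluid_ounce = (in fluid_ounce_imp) 585.8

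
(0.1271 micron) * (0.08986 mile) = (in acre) 4.542e-09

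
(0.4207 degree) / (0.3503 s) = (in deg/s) 1.201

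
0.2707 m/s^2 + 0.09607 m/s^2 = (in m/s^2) 0.3668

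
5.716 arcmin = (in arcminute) 5.716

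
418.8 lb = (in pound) 418.8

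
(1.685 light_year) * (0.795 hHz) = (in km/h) 4.562e+18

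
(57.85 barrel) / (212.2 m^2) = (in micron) 4.334e+04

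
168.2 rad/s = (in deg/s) 9637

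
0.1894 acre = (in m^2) 766.5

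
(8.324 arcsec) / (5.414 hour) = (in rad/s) 2.071e-09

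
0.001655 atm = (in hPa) 1.677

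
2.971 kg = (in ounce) 104.8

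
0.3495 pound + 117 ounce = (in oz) 122.6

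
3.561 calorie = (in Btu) 0.01412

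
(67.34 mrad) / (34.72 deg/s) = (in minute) 0.001852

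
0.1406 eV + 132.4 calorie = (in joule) 554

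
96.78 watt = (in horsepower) 0.1298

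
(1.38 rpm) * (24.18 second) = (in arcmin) 1.201e+04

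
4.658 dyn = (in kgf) 4.75e-06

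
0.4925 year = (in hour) 4314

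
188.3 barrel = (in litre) 2.994e+04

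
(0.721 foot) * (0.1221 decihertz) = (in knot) 0.005216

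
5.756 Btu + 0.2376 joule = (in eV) 3.791e+22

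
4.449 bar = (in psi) 64.53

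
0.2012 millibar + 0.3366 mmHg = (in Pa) 65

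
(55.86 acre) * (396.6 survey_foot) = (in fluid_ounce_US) 9.24e+11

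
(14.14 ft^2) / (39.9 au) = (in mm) 2.201e-10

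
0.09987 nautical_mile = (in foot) 606.8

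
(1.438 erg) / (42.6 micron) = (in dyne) 337.6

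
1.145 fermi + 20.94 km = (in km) 20.94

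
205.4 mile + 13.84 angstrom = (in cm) 3.306e+07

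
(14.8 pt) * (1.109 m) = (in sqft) 0.06233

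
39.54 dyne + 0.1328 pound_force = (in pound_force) 0.1329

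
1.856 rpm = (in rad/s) 0.1944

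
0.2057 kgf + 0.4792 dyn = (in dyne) 2.017e+05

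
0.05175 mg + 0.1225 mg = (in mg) 0.1742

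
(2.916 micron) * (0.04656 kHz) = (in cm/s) 0.01358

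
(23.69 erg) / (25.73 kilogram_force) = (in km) 9.389e-12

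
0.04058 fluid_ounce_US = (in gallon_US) 0.000317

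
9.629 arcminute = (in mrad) 2.801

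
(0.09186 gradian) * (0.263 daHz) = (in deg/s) 0.2174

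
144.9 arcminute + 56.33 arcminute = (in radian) 0.05854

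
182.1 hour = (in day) 7.588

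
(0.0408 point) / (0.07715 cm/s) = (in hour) 5.182e-06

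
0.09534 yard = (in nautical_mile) 4.707e-05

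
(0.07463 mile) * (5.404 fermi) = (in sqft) 6.986e-12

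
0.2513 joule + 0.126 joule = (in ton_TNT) 9.018e-11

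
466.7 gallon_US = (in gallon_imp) 388.6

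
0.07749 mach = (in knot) 51.29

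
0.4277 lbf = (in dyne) 1.903e+05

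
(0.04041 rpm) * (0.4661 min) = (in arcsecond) 2.441e+04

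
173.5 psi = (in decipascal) 1.196e+07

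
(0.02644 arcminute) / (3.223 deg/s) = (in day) 1.582e-09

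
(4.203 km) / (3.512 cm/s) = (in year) 0.003795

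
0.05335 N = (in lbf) 0.01199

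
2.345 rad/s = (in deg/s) 134.4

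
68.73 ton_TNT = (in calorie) 6.873e+10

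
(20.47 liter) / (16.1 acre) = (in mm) 0.0003142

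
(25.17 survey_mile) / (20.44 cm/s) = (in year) 0.006284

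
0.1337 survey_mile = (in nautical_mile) 0.1162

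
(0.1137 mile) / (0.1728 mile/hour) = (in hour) 0.658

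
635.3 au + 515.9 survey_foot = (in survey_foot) 3.118e+14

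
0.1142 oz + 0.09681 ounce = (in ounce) 0.211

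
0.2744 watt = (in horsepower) 0.000368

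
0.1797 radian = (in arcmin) 617.8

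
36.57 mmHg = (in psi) 0.7071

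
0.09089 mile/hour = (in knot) 0.07898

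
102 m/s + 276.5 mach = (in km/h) 3.393e+05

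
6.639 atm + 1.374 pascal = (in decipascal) 6.727e+06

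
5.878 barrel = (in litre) 934.5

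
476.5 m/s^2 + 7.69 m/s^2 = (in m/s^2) 484.2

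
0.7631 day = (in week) 0.109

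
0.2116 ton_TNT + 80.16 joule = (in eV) 5.526e+27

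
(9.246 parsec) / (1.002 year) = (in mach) 2.652e+07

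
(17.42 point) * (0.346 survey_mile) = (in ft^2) 36.83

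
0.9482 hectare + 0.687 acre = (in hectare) 1.226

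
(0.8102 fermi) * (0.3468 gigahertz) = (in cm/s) 2.81e-05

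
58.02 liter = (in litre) 58.02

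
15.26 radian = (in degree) 874.3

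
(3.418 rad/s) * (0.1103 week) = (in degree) 1.306e+07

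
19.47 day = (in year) 0.05334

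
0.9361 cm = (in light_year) 9.895e-19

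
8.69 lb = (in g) 3942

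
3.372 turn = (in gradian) 1349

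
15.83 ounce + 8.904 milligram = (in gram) 448.8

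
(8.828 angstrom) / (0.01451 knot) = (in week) 1.955e-13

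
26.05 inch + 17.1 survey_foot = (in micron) 5.874e+06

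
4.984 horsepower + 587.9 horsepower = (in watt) 4.421e+05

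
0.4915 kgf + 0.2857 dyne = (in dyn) 4.82e+05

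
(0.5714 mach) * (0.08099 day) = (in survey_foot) 4.467e+06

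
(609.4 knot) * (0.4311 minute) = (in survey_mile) 5.039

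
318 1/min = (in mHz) 5300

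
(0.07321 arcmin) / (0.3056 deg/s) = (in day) 4.621e-08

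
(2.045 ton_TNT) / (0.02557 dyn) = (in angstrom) 3.346e+26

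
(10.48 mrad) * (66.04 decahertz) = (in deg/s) 396.5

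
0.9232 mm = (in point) 2.617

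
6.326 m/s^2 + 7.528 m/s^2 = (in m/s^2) 13.85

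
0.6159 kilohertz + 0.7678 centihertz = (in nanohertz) 6.159e+11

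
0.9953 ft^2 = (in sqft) 0.9953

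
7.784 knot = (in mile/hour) 8.958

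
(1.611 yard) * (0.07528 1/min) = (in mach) 5.428e-06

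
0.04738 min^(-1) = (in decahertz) 7.897e-05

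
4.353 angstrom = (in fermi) 4.353e+05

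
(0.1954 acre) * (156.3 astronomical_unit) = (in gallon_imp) 4.067e+18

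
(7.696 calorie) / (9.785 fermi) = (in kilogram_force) 3.356e+14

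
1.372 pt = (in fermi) 4.84e+11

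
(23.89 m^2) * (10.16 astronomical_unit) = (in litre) 3.631e+16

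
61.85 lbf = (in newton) 275.1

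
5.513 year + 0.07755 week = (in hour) 4.831e+04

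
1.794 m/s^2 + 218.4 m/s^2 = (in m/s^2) 220.2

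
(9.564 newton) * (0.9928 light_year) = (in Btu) 8.514e+13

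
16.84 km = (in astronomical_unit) 1.126e-07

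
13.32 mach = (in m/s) 4535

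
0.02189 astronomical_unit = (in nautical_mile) 1.768e+06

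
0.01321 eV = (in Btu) 2.006e-24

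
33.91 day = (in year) 0.0929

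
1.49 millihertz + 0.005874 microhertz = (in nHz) 1.49e+06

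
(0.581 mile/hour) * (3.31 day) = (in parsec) 2.407e-12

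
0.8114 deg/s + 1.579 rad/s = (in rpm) 15.21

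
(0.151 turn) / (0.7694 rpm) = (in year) 3.734e-07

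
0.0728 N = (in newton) 0.0728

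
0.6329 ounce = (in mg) 1.794e+04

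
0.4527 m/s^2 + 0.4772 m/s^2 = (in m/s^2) 0.9299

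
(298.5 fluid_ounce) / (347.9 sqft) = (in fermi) 2.731e+11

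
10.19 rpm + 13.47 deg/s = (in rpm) 12.43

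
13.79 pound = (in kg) 6.255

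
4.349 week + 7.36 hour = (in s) 2.657e+06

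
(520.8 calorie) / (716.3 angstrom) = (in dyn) 3.042e+15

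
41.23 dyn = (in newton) 0.0004123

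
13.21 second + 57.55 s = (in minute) 1.179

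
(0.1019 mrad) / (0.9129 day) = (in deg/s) 7.402e-08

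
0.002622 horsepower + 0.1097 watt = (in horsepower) 0.002769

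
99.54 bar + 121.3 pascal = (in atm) 98.24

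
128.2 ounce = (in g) 3634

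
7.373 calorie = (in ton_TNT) 7.373e-09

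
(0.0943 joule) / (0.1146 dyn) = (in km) 82.29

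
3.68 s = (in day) 4.259e-05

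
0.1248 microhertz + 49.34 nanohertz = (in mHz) 0.0001741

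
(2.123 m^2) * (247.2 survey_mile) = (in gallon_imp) 1.858e+08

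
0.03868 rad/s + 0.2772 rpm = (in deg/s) 3.879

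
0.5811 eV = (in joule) 9.31e-20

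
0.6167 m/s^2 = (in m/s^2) 0.6167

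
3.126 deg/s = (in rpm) 0.521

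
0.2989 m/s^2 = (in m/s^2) 0.2989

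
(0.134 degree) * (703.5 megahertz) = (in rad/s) 1.645e+06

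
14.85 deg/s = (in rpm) 2.475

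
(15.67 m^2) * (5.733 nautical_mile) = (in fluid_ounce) 5.626e+09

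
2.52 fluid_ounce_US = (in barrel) 0.0004687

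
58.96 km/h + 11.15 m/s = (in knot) 53.51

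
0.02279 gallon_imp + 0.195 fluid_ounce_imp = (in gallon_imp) 0.02401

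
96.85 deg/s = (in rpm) 16.14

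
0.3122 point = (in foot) 0.0003613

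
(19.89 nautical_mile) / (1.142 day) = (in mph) 0.8351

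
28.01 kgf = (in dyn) 2.747e+07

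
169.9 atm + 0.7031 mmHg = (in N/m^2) 1.722e+07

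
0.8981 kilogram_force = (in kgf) 0.8981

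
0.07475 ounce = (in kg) 0.002119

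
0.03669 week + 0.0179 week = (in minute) 550.3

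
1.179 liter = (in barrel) 0.007416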